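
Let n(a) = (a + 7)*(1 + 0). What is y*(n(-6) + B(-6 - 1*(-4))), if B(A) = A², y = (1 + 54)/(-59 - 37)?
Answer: -275/96 ≈ -2.8646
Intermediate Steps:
n(a) = 7 + a (n(a) = (7 + a)*1 = 7 + a)
y = -55/96 (y = 55/(-96) = 55*(-1/96) = -55/96 ≈ -0.57292)
y*(n(-6) + B(-6 - 1*(-4))) = -55*((7 - 6) + (-6 - 1*(-4))²)/96 = -55*(1 + (-6 + 4)²)/96 = -55*(1 + (-2)²)/96 = -55*(1 + 4)/96 = -55/96*5 = -275/96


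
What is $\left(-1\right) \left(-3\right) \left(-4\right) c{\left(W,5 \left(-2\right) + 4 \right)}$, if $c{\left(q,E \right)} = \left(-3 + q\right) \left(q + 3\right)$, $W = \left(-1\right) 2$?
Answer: $60$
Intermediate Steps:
$W = -2$
$c{\left(q,E \right)} = \left(-3 + q\right) \left(3 + q\right)$
$\left(-1\right) \left(-3\right) \left(-4\right) c{\left(W,5 \left(-2\right) + 4 \right)} = \left(-1\right) \left(-3\right) \left(-4\right) \left(-9 + \left(-2\right)^{2}\right) = 3 \left(-4\right) \left(-9 + 4\right) = \left(-12\right) \left(-5\right) = 60$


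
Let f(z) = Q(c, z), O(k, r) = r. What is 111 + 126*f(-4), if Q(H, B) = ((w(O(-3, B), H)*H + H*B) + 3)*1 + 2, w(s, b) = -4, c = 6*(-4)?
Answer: 24933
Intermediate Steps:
c = -24
Q(H, B) = 5 - 4*H + B*H (Q(H, B) = ((-4*H + H*B) + 3)*1 + 2 = ((-4*H + B*H) + 3)*1 + 2 = (3 - 4*H + B*H)*1 + 2 = (3 - 4*H + B*H) + 2 = 5 - 4*H + B*H)
f(z) = 101 - 24*z (f(z) = 5 - 4*(-24) + z*(-24) = 5 + 96 - 24*z = 101 - 24*z)
111 + 126*f(-4) = 111 + 126*(101 - 24*(-4)) = 111 + 126*(101 + 96) = 111 + 126*197 = 111 + 24822 = 24933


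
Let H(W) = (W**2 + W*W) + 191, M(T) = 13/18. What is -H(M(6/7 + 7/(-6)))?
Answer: -31111/162 ≈ -192.04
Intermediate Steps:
M(T) = 13/18 (M(T) = 13*(1/18) = 13/18)
H(W) = 191 + 2*W**2 (H(W) = (W**2 + W**2) + 191 = 2*W**2 + 191 = 191 + 2*W**2)
-H(M(6/7 + 7/(-6))) = -(191 + 2*(13/18)**2) = -(191 + 2*(169/324)) = -(191 + 169/162) = -1*31111/162 = -31111/162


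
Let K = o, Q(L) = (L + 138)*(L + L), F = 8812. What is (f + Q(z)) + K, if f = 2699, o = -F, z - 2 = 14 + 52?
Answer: 21903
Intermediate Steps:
z = 68 (z = 2 + (14 + 52) = 2 + 66 = 68)
o = -8812 (o = -1*8812 = -8812)
Q(L) = 2*L*(138 + L) (Q(L) = (138 + L)*(2*L) = 2*L*(138 + L))
K = -8812
(f + Q(z)) + K = (2699 + 2*68*(138 + 68)) - 8812 = (2699 + 2*68*206) - 8812 = (2699 + 28016) - 8812 = 30715 - 8812 = 21903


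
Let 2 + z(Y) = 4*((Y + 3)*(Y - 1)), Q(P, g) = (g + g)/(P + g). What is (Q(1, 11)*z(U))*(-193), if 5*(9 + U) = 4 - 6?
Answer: -2337423/25 ≈ -93497.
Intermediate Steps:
Q(P, g) = 2*g/(P + g) (Q(P, g) = (2*g)/(P + g) = 2*g/(P + g))
U = -47/5 (U = -9 + (4 - 6)/5 = -9 + (⅕)*(-2) = -9 - ⅖ = -47/5 ≈ -9.4000)
z(Y) = -2 + 4*(-1 + Y)*(3 + Y) (z(Y) = -2 + 4*((Y + 3)*(Y - 1)) = -2 + 4*((3 + Y)*(-1 + Y)) = -2 + 4*((-1 + Y)*(3 + Y)) = -2 + 4*(-1 + Y)*(3 + Y))
(Q(1, 11)*z(U))*(-193) = ((2*11/(1 + 11))*(-14 + 4*(-47/5)² + 8*(-47/5)))*(-193) = ((2*11/12)*(-14 + 4*(2209/25) - 376/5))*(-193) = ((2*11*(1/12))*(-14 + 8836/25 - 376/5))*(-193) = ((11/6)*(6606/25))*(-193) = (12111/25)*(-193) = -2337423/25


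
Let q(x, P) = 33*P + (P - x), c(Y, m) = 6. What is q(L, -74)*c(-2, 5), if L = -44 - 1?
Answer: -14826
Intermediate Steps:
L = -45
q(x, P) = -x + 34*P
q(L, -74)*c(-2, 5) = (-1*(-45) + 34*(-74))*6 = (45 - 2516)*6 = -2471*6 = -14826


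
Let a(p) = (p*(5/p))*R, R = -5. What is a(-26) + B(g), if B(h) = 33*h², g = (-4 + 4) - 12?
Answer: 4727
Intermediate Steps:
g = -12 (g = 0 - 12 = -12)
a(p) = -25 (a(p) = (p*(5/p))*(-5) = 5*(-5) = -25)
a(-26) + B(g) = -25 + 33*(-12)² = -25 + 33*144 = -25 + 4752 = 4727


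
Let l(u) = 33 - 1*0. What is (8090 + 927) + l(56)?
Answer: 9050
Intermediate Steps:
l(u) = 33 (l(u) = 33 + 0 = 33)
(8090 + 927) + l(56) = (8090 + 927) + 33 = 9017 + 33 = 9050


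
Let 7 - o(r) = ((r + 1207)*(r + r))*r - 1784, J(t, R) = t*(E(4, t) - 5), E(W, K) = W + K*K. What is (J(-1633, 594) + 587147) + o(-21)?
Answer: -4355158618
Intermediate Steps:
E(W, K) = W + K**2
J(t, R) = t*(-1 + t**2) (J(t, R) = t*((4 + t**2) - 5) = t*(-1 + t**2))
o(r) = 1791 - 2*r**2*(1207 + r) (o(r) = 7 - (((r + 1207)*(r + r))*r - 1784) = 7 - (((1207 + r)*(2*r))*r - 1784) = 7 - ((2*r*(1207 + r))*r - 1784) = 7 - (2*r**2*(1207 + r) - 1784) = 7 - (-1784 + 2*r**2*(1207 + r)) = 7 + (1784 - 2*r**2*(1207 + r)) = 1791 - 2*r**2*(1207 + r))
(J(-1633, 594) + 587147) + o(-21) = (((-1633)**3 - 1*(-1633)) + 587147) + (1791 - 2414*(-21)**2 - 2*(-21)**3) = ((-4354703137 + 1633) + 587147) + (1791 - 2414*441 - 2*(-9261)) = (-4354701504 + 587147) + (1791 - 1064574 + 18522) = -4354114357 - 1044261 = -4355158618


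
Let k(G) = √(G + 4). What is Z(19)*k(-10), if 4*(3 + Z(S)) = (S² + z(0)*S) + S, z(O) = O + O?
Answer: 92*I*√6 ≈ 225.35*I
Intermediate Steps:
z(O) = 2*O
k(G) = √(4 + G)
Z(S) = -3 + S/4 + S²/4 (Z(S) = -3 + ((S² + (2*0)*S) + S)/4 = -3 + ((S² + 0*S) + S)/4 = -3 + ((S² + 0) + S)/4 = -3 + (S² + S)/4 = -3 + (S + S²)/4 = -3 + (S/4 + S²/4) = -3 + S/4 + S²/4)
Z(19)*k(-10) = (-3 + (¼)*19 + (¼)*19²)*√(4 - 10) = (-3 + 19/4 + (¼)*361)*√(-6) = (-3 + 19/4 + 361/4)*(I*√6) = 92*(I*√6) = 92*I*√6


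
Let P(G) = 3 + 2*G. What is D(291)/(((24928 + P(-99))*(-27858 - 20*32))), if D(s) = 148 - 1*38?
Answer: -55/352420517 ≈ -1.5606e-7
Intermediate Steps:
D(s) = 110 (D(s) = 148 - 38 = 110)
D(291)/(((24928 + P(-99))*(-27858 - 20*32))) = 110/(((24928 + (3 + 2*(-99)))*(-27858 - 20*32))) = 110/(((24928 + (3 - 198))*(-27858 - 640))) = 110/(((24928 - 195)*(-28498))) = 110/((24733*(-28498))) = 110/(-704841034) = 110*(-1/704841034) = -55/352420517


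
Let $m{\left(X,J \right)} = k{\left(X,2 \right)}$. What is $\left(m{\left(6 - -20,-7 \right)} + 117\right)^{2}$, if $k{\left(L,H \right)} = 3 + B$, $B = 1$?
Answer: $14641$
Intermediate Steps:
$k{\left(L,H \right)} = 4$ ($k{\left(L,H \right)} = 3 + 1 = 4$)
$m{\left(X,J \right)} = 4$
$\left(m{\left(6 - -20,-7 \right)} + 117\right)^{2} = \left(4 + 117\right)^{2} = 121^{2} = 14641$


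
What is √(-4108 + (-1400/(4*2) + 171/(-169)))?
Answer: I*√723998/13 ≈ 65.452*I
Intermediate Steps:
√(-4108 + (-1400/(4*2) + 171/(-169))) = √(-4108 + (-1400/8 + 171*(-1/169))) = √(-4108 + (-1400*⅛ - 171/169)) = √(-4108 + (-175 - 171/169)) = √(-4108 - 29746/169) = √(-723998/169) = I*√723998/13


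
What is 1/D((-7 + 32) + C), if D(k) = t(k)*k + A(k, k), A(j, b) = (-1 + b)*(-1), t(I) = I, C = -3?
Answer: 1/463 ≈ 0.0021598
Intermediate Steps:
A(j, b) = 1 - b
D(k) = 1 + k² - k (D(k) = k*k + (1 - k) = k² + (1 - k) = 1 + k² - k)
1/D((-7 + 32) + C) = 1/(1 + ((-7 + 32) - 3)² - ((-7 + 32) - 3)) = 1/(1 + (25 - 3)² - (25 - 3)) = 1/(1 + 22² - 1*22) = 1/(1 + 484 - 22) = 1/463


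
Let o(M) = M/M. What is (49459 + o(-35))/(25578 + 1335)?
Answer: 49460/26913 ≈ 1.8378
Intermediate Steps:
o(M) = 1
(49459 + o(-35))/(25578 + 1335) = (49459 + 1)/(25578 + 1335) = 49460/26913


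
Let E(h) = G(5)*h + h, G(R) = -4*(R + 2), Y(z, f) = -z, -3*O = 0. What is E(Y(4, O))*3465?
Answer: 374220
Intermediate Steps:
O = 0 (O = -⅓*0 = 0)
G(R) = -8 - 4*R (G(R) = -4*(2 + R) = -8 - 4*R)
E(h) = -27*h (E(h) = (-8 - 4*5)*h + h = (-8 - 20)*h + h = -28*h + h = -27*h)
E(Y(4, O))*3465 = -(-27)*4*3465 = -27*(-4)*3465 = 108*3465 = 374220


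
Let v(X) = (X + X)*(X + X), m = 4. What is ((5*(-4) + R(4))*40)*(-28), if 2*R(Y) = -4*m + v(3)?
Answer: 11200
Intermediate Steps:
v(X) = 4*X² (v(X) = (2*X)*(2*X) = 4*X²)
R(Y) = 10 (R(Y) = (-4*4 + 4*3²)/2 = (-16 + 4*9)/2 = (-16 + 36)/2 = (½)*20 = 10)
((5*(-4) + R(4))*40)*(-28) = ((5*(-4) + 10)*40)*(-28) = ((-20 + 10)*40)*(-28) = -10*40*(-28) = -400*(-28) = 11200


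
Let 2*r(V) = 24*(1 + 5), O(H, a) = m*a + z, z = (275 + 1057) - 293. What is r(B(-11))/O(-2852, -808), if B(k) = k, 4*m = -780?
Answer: 72/158599 ≈ 0.00045398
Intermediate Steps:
m = -195 (m = (¼)*(-780) = -195)
z = 1039 (z = 1332 - 293 = 1039)
O(H, a) = 1039 - 195*a (O(H, a) = -195*a + 1039 = 1039 - 195*a)
r(V) = 72 (r(V) = (24*(1 + 5))/2 = (24*6)/2 = (½)*144 = 72)
r(B(-11))/O(-2852, -808) = 72/(1039 - 195*(-808)) = 72/(1039 + 157560) = 72/158599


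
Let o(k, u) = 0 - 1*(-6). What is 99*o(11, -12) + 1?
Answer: 595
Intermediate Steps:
o(k, u) = 6 (o(k, u) = 0 + 6 = 6)
99*o(11, -12) + 1 = 99*6 + 1 = 594 + 1 = 595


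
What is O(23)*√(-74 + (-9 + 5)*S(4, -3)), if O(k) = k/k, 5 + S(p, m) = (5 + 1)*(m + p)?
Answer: I*√78 ≈ 8.8318*I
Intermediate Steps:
S(p, m) = -5 + 6*m + 6*p (S(p, m) = -5 + (5 + 1)*(m + p) = -5 + 6*(m + p) = -5 + (6*m + 6*p) = -5 + 6*m + 6*p)
O(k) = 1
O(23)*√(-74 + (-9 + 5)*S(4, -3)) = 1*√(-74 + (-9 + 5)*(-5 + 6*(-3) + 6*4)) = 1*√(-74 - 4*(-5 - 18 + 24)) = 1*√(-74 - 4*1) = 1*√(-74 - 4) = 1*√(-78) = 1*(I*√78) = I*√78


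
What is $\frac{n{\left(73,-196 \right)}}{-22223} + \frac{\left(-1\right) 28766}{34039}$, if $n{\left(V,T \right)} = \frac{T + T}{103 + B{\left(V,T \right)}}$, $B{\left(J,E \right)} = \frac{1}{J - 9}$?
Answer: $- \frac{4213832160642}{4987266259321} \approx -0.84492$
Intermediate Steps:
$B{\left(J,E \right)} = \frac{1}{-9 + J}$
$n{\left(V,T \right)} = \frac{2 T}{103 + \frac{1}{-9 + V}}$ ($n{\left(V,T \right)} = \frac{T + T}{103 + \frac{1}{-9 + V}} = \frac{2 T}{103 + \frac{1}{-9 + V}}$)
$\frac{n{\left(73,-196 \right)}}{-22223} + \frac{\left(-1\right) 28766}{34039} = \frac{2 \left(-196\right) \frac{1}{-926 + 103 \cdot 73} \left(-9 + 73\right)}{-22223} + \frac{\left(-1\right) 28766}{34039} = 2 \left(-196\right) \frac{1}{-926 + 7519} \cdot 64 \left(- \frac{1}{22223}\right) - \frac{28766}{34039} = 2 \left(-196\right) \frac{1}{6593} \cdot 64 \left(- \frac{1}{22223}\right) - \frac{28766}{34039} = \left(- \frac{25088}{6593}\right) \left(- \frac{1}{22223}\right) - \frac{28766}{34039} = \frac{25088}{146516239} - \frac{28766}{34039} = - \frac{4213832160642}{4987266259321}$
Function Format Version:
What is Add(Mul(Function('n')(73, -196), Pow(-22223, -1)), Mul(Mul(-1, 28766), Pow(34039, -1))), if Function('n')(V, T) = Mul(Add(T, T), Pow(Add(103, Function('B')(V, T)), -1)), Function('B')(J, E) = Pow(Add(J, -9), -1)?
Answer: Rational(-4213832160642, 4987266259321) ≈ -0.84492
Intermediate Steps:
Function('B')(J, E) = Pow(Add(-9, J), -1)
Function('n')(V, T) = Mul(2, T, Pow(Add(103, Pow(Add(-9, V), -1)), -1)) (Function('n')(V, T) = Mul(Add(T, T), Pow(Add(103, Pow(Add(-9, V), -1)), -1)) = Mul(Mul(2, T), Pow(Add(103, Pow(Add(-9, V), -1)), -1)) = Mul(2, T, Pow(Add(103, Pow(Add(-9, V), -1)), -1)))
Add(Mul(Function('n')(73, -196), Pow(-22223, -1)), Mul(Mul(-1, 28766), Pow(34039, -1))) = Add(Mul(Mul(2, -196, Pow(Add(-926, Mul(103, 73)), -1), Add(-9, 73)), Pow(-22223, -1)), Mul(Mul(-1, 28766), Pow(34039, -1))) = Add(Mul(Mul(2, -196, Pow(Add(-926, 7519), -1), 64), Rational(-1, 22223)), Mul(-28766, Rational(1, 34039))) = Add(Mul(Mul(2, -196, Pow(6593, -1), 64), Rational(-1, 22223)), Rational(-28766, 34039)) = Add(Mul(Mul(2, -196, Rational(1, 6593), 64), Rational(-1, 22223)), Rational(-28766, 34039)) = Add(Mul(Rational(-25088, 6593), Rational(-1, 22223)), Rational(-28766, 34039)) = Add(Rational(25088, 146516239), Rational(-28766, 34039)) = Rational(-4213832160642, 4987266259321)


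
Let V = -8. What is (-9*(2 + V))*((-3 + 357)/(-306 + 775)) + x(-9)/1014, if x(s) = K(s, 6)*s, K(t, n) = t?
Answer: 6473871/158522 ≈ 40.839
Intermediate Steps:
x(s) = s² (x(s) = s*s = s²)
(-9*(2 + V))*((-3 + 357)/(-306 + 775)) + x(-9)/1014 = (-9*(2 - 8))*((-3 + 357)/(-306 + 775)) + (-9)²/1014 = (-9*(-6))*(354/469) + 81*(1/1014) = 54*(354*(1/469)) + 27/338 = 54*(354/469) + 27/338 = 19116/469 + 27/338 = 6473871/158522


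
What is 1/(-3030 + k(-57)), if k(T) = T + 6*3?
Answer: -1/3069 ≈ -0.00032584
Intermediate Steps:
k(T) = 18 + T (k(T) = T + 18 = 18 + T)
1/(-3030 + k(-57)) = 1/(-3030 + (18 - 57)) = 1/(-3030 - 39) = 1/(-3069) = -1/3069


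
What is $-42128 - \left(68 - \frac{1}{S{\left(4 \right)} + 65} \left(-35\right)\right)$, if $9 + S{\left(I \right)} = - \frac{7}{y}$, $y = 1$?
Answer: $- \frac{295377}{7} \approx -42197.0$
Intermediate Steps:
$S{\left(I \right)} = -16$ ($S{\left(I \right)} = -9 - \frac{7}{1} = -9 - 7 = -16$)
$-42128 - \left(68 - \frac{1}{S{\left(4 \right)} + 65} \left(-35\right)\right) = -42128 - \left(68 - \frac{1}{-16 + 65} \left(-35\right)\right) = -42128 - \left(68 - \frac{1}{49} \left(-35\right)\right) = -42128 + \left(\frac{1}{49} \left(-35\right) - 68\right) = -42128 - \frac{481}{7} = - \frac{295377}{7}$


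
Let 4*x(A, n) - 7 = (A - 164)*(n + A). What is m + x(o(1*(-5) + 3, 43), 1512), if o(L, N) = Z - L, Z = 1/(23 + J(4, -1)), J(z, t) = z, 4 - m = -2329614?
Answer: 1653601831/729 ≈ 2.2683e+6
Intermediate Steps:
m = 2329618 (m = 4 - 1*(-2329614) = 4 + 2329614 = 2329618)
Z = 1/27 (Z = 1/(23 + 4) = 1/27 ≈ 0.037037)
o(L, N) = 1/27 - L
x(A, n) = 7/4 + (-164 + A)*(A + n)/4 (x(A, n) = 7/4 + ((A - 164)*(n + A))/4 = 7/4 + ((-164 + A)*(A + n))/4 = 7/4 + (-164 + A)*(A + n)/4)
m + x(o(1*(-5) + 3, 43), 1512) = 2329618 + (7/4 - 41*(1/27 - (1*(-5) + 3)) - 41*1512 + (1/27 - (1*(-5) + 3))²/4 + (¼)*(1/27 - (1*(-5) + 3))*1512) = 2329618 + (7/4 - 41*(1/27 - (-5 + 3)) - 61992 + (1/27 - (-5 + 3))²/4 + (¼)*(1/27 - (-5 + 3))*1512) = 2329618 + (7/4 - 41*(1/27 - 1*(-2)) - 61992 + (1/27 - 1*(-2))²/4 + (¼)*(1/27 - 1*(-2))*1512) = 2329618 + (7/4 - 41*(1/27 + 2) - 61992 + (1/27 + 2)²/4 + (¼)*(1/27 + 2)*1512) = 2329618 + (7/4 - 41*55/27 - 61992 + (55/27)²/4 + (¼)*(55/27)*1512) = 2329618 + (7/4 - 2255/27 - 61992 + (¼)*(3025/729) + 770) = 2329618 + (7/4 - 2255/27 - 61992 + 3025/2916 + 770) = 2329618 - 44689691/729 = 1653601831/729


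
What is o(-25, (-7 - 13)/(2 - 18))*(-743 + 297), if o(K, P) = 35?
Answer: -15610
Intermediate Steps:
o(-25, (-7 - 13)/(2 - 18))*(-743 + 297) = 35*(-743 + 297) = 35*(-446) = -15610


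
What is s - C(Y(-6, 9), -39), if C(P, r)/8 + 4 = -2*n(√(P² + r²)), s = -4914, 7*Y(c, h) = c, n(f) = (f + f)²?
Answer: 4532942/49 ≈ 92509.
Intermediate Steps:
n(f) = 4*f² (n(f) = (2*f)² = 4*f²)
Y(c, h) = c/7
C(P, r) = -32 - 64*P² - 64*r² (C(P, r) = -32 + 8*(-8*(√(P² + r²))²) = -32 + 8*(-8*(P² + r²)) = -32 + 8*(-2*(4*P² + 4*r²)) = -32 + 8*(-8*P² - 8*r²) = -32 + (-64*P² - 64*r²) = -32 - 64*P² - 64*r²)
s - C(Y(-6, 9), -39) = -4914 - (-32 - 64*((⅐)*(-6))² - 64*(-39)²) = -4914 - (-32 - 64*(-6/7)² - 64*1521) = -4914 - (-32 - 64*36/49 - 97344) = -4914 - (-32 - 2304/49 - 97344) = -4914 - 1*(-4773728/49) = -4914 + 4773728/49 = 4532942/49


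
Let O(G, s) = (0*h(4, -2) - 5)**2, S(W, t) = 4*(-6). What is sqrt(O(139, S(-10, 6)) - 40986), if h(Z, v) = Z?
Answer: I*sqrt(40961) ≈ 202.39*I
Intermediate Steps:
S(W, t) = -24
O(G, s) = 25 (O(G, s) = (0*4 - 5)**2 = (0 - 5)**2 = (-5)**2 = 25)
sqrt(O(139, S(-10, 6)) - 40986) = sqrt(25 - 40986) = sqrt(-40961) = I*sqrt(40961)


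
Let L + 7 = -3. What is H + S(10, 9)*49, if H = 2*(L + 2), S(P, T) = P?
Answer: 474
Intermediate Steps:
L = -10 (L = -7 - 3 = -10)
H = -16 (H = 2*(-10 + 2) = 2*(-8) = -16)
H + S(10, 9)*49 = -16 + 10*49 = -16 + 490 = 474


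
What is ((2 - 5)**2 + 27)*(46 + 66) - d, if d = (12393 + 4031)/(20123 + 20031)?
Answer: 80942252/20077 ≈ 4031.6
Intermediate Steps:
d = 8212/20077 (d = 16424/40154 = 16424*(1/40154) = 8212/20077 ≈ 0.40903)
((2 - 5)**2 + 27)*(46 + 66) - d = ((2 - 5)**2 + 27)*(46 + 66) - 1*8212/20077 = ((-3)**2 + 27)*112 - 8212/20077 = (9 + 27)*112 - 8212/20077 = 36*112 - 8212/20077 = 4032 - 8212/20077 = 80942252/20077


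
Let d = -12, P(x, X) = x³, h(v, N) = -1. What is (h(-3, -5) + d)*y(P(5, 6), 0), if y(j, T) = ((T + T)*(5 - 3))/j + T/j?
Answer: 0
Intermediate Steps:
y(j, T) = 5*T/j (y(j, T) = ((2*T)*2)/j + T/j = (4*T)/j + T/j = 4*T/j + T/j = 5*T/j)
(h(-3, -5) + d)*y(P(5, 6), 0) = (-1 - 12)*(5*0/5³) = -65*0/125 = -13*0 = 0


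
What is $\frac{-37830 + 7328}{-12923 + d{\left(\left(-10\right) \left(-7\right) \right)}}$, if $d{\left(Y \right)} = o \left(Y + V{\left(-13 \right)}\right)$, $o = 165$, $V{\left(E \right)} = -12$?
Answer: $\frac{30502}{3353} \approx 9.0969$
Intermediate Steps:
$d{\left(Y \right)} = -1980 + 165 Y$ ($d{\left(Y \right)} = 165 \left(Y - 12\right) = 165 \left(-12 + Y\right) = -1980 + 165 Y$)
$\frac{-37830 + 7328}{-12923 + d{\left(\left(-10\right) \left(-7\right) \right)}} = \frac{-37830 + 7328}{-12923 - \left(1980 - 165 \left(\left(-10\right) \left(-7\right)\right)\right)} = - \frac{30502}{-12923 + \left(-1980 + 165 \cdot 70\right)} = - \frac{30502}{-12923 + \left(-1980 + 11550\right)} = - \frac{30502}{-12923 + 9570} = - \frac{30502}{-3353} = \left(-30502\right) \left(- \frac{1}{3353}\right) = \frac{30502}{3353}$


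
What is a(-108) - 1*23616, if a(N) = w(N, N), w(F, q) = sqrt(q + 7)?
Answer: -23616 + I*sqrt(101) ≈ -23616.0 + 10.05*I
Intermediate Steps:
w(F, q) = sqrt(7 + q)
a(N) = sqrt(7 + N)
a(-108) - 1*23616 = sqrt(7 - 108) - 1*23616 = sqrt(-101) - 23616 = I*sqrt(101) - 23616 = -23616 + I*sqrt(101)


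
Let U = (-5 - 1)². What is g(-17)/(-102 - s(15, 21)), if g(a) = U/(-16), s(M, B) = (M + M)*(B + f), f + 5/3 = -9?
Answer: 9/1648 ≈ 0.0054612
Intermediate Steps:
f = -32/3 (f = -5/3 - 9 = -32/3 ≈ -10.667)
s(M, B) = 2*M*(-32/3 + B) (s(M, B) = (M + M)*(B - 32/3) = (2*M)*(-32/3 + B) = 2*M*(-32/3 + B))
U = 36 (U = (-6)² = 36)
g(a) = -9/4 (g(a) = 36/(-16) = 36*(-1/16) = -9/4)
g(-17)/(-102 - s(15, 21)) = -9/(4*(-102 - 2*15*(-32 + 3*21)/3)) = -9/(4*(-102 - 2*15*(-32 + 63)/3)) = -9/(4*(-102 - 2*15*31/3)) = -9/(4*(-102 - 1*310)) = -9/(4*(-102 - 310)) = -9/4/(-412) = -9/4*(-1/412) = 9/1648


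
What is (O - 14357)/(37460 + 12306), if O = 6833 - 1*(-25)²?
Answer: -8149/49766 ≈ -0.16375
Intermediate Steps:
O = 6208 (O = 6833 - 1*625 = 6833 - 625 = 6208)
(O - 14357)/(37460 + 12306) = (6208 - 14357)/(37460 + 12306) = -8149/49766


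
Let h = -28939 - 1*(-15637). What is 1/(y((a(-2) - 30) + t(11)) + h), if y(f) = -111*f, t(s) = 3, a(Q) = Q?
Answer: -1/10083 ≈ -9.9177e-5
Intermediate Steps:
h = -13302 (h = -28939 + 15637 = -13302)
1/(y((a(-2) - 30) + t(11)) + h) = 1/(-111*((-2 - 30) + 3) - 13302) = 1/(-111*(-32 + 3) - 13302) = 1/(-111*(-29) - 13302) = 1/(3219 - 13302) = 1/(-10083) = -1/10083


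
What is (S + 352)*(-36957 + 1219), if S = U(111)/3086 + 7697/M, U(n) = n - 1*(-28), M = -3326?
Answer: -32071728318118/2566009 ≈ -1.2499e+7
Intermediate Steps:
U(n) = 28 + n (U(n) = n + 28 = 28 + n)
S = -5822657/2566009 (S = (28 + 111)/3086 + 7697/(-3326) = 139*(1/3086) + 7697*(-1/3326) = 139/3086 - 7697/3326 = -5822657/2566009 ≈ -2.2691)
(S + 352)*(-36957 + 1219) = (-5822657/2566009 + 352)*(-36957 + 1219) = (897412511/2566009)*(-35738) = -32071728318118/2566009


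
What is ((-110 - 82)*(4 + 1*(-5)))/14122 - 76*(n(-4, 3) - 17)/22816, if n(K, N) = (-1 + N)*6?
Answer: 52973/1751128 ≈ 0.030251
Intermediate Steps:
n(K, N) = -6 + 6*N
((-110 - 82)*(4 + 1*(-5)))/14122 - 76*(n(-4, 3) - 17)/22816 = ((-110 - 82)*(4 + 1*(-5)))/14122 - 76*((-6 + 6*3) - 17)/22816 = -192*(4 - 5)*(1/14122) - 76*((-6 + 18) - 17)*(1/22816) = -192*(-1)*(1/14122) - 76*(12 - 17)*(1/22816) = 192*(1/14122) - 76*(-5)*(1/22816) = 96/7061 + 380*(1/22816) = 96/7061 + 95/5704 = 52973/1751128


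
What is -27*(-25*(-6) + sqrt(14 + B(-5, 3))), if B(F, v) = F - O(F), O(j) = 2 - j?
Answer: -4050 - 27*sqrt(2) ≈ -4088.2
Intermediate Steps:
B(F, v) = -2 + 2*F (B(F, v) = F - (2 - F) = F + (-2 + F) = -2 + 2*F)
-27*(-25*(-6) + sqrt(14 + B(-5, 3))) = -27*(-25*(-6) + sqrt(14 + (-2 + 2*(-5)))) = -27*(150 + sqrt(14 + (-2 - 10))) = -27*(150 + sqrt(14 - 12)) = -27*(150 + sqrt(2)) = -4050 - 27*sqrt(2)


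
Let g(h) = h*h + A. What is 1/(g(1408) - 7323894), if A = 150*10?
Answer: -1/5339930 ≈ -1.8727e-7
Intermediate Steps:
A = 1500
g(h) = 1500 + h**2 (g(h) = h*h + 1500 = h**2 + 1500 = 1500 + h**2)
1/(g(1408) - 7323894) = 1/((1500 + 1408**2) - 7323894) = 1/((1500 + 1982464) - 7323894) = 1/(1983964 - 7323894) = 1/(-5339930) = -1/5339930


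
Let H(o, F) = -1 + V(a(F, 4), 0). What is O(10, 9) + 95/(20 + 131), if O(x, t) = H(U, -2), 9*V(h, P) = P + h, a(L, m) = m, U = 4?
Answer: 100/1359 ≈ 0.073583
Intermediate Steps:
V(h, P) = P/9 + h/9 (V(h, P) = (P + h)/9 = P/9 + h/9)
H(o, F) = -5/9 (H(o, F) = -1 + ((⅑)*0 + (⅑)*4) = -1 + (0 + 4/9) = -1 + 4/9 = -5/9)
O(x, t) = -5/9
O(10, 9) + 95/(20 + 131) = -5/9 + 95/(20 + 131) = -5/9 + 95/151 = 100/1359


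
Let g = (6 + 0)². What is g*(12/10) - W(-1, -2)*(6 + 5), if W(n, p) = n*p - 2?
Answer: 216/5 ≈ 43.200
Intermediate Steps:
W(n, p) = -2 + n*p
g = 36 (g = 6² = 36)
g*(12/10) - W(-1, -2)*(6 + 5) = 36*(12/10) - (-2 - 1*(-2))*(6 + 5) = 36*(12*(⅒)) - (-2 + 2)*11 = 36*(6/5) - 0*11 = 216/5 - 1*0 = 216/5 + 0 = 216/5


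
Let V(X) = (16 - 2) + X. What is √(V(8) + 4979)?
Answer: √5001 ≈ 70.718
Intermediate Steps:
V(X) = 14 + X
√(V(8) + 4979) = √((14 + 8) + 4979) = √(22 + 4979) = √5001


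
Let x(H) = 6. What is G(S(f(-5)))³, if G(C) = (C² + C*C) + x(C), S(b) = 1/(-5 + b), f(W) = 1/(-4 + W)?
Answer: 265723691589/1184287112 ≈ 224.37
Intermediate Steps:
G(C) = 6 + 2*C² (G(C) = (C² + C*C) + 6 = (C² + C²) + 6 = 2*C² + 6 = 6 + 2*C²)
G(S(f(-5)))³ = (6 + 2*(1/(-5 + 1/(-4 - 5)))²)³ = (6 + 2*(1/(-5 + 1/(-9)))²)³ = (6 + 2*(1/(-5 - ⅑))²)³ = (6 + 2*(1/(-46/9))²)³ = (6 + 2*(-9/46)²)³ = (6 + 2*(81/2116))³ = (6 + 81/1058)³ = (6429/1058)³ = 265723691589/1184287112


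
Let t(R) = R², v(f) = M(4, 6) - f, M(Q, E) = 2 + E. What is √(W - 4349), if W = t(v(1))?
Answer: 10*I*√43 ≈ 65.574*I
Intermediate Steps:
v(f) = 8 - f (v(f) = (2 + 6) - f = 8 - f)
W = 49 (W = (8 - 1*1)² = (8 - 1)² = 7² = 49)
√(W - 4349) = √(49 - 4349) = √(-4300) = 10*I*√43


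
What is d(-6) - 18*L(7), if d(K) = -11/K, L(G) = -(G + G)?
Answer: 1523/6 ≈ 253.83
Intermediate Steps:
L(G) = -2*G
d(-6) - 18*L(7) = -11/(-6) - (-36)*7 = -11*(-⅙) - 18*(-14) = 11/6 + 252 = 1523/6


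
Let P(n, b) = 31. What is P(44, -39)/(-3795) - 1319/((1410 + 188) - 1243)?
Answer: -1003322/269445 ≈ -3.7237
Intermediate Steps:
P(44, -39)/(-3795) - 1319/((1410 + 188) - 1243) = 31/(-3795) - 1319/((1410 + 188) - 1243) = 31*(-1/3795) - 1319/(1598 - 1243) = -31/3795 - 1319/355 = -1003322/269445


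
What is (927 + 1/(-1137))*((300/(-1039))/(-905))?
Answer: 21079960/71274361 ≈ 0.29576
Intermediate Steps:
(927 + 1/(-1137))*((300/(-1039))/(-905)) = (927 - 1/1137)*((300*(-1/1039))*(-1/905)) = 1053998*(-300/1039*(-1/905))/1137 = (1053998/1137)*(60/188059) = 21079960/71274361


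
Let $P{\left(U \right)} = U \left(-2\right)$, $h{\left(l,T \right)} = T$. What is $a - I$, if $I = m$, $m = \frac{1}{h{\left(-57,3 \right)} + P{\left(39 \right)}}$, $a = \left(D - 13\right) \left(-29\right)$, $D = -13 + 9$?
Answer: $\frac{36976}{75} \approx 493.01$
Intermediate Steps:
$D = -4$
$P{\left(U \right)} = - 2 U$
$a = 493$ ($a = \left(-4 - 13\right) \left(-29\right) = \left(-17\right) \left(-29\right) = 493$)
$m = - \frac{1}{75}$ ($m = \frac{1}{3 - 78} = \frac{1}{-75} = - \frac{1}{75} \approx -0.013333$)
$I = - \frac{1}{75} \approx -0.013333$
$a - I = 493 - - \frac{1}{75} = 493 + \frac{1}{75} = \frac{36976}{75}$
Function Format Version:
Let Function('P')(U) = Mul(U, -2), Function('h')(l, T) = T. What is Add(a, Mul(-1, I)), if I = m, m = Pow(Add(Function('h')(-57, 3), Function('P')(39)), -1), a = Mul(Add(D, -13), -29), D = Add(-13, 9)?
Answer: Rational(36976, 75) ≈ 493.01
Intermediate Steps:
D = -4
Function('P')(U) = Mul(-2, U)
a = 493 (a = Mul(Add(-4, -13), -29) = Mul(-17, -29) = 493)
m = Rational(-1, 75) (m = Pow(Add(3, Mul(-2, 39)), -1) = Pow(Add(3, -78), -1) = Pow(-75, -1) = Rational(-1, 75) ≈ -0.013333)
I = Rational(-1, 75) ≈ -0.013333
Add(a, Mul(-1, I)) = Add(493, Mul(-1, Rational(-1, 75))) = Add(493, Rational(1, 75)) = Rational(36976, 75)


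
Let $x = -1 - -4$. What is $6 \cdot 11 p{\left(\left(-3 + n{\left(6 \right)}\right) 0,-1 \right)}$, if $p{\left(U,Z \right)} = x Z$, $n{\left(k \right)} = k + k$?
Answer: $-198$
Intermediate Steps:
$n{\left(k \right)} = 2 k$
$x = 3$ ($x = -1 + 4 = 3$)
$p{\left(U,Z \right)} = 3 Z$
$6 \cdot 11 p{\left(\left(-3 + n{\left(6 \right)}\right) 0,-1 \right)} = 6 \cdot 11 \cdot 3 \left(-1\right) = 66 \left(-3\right) = -198$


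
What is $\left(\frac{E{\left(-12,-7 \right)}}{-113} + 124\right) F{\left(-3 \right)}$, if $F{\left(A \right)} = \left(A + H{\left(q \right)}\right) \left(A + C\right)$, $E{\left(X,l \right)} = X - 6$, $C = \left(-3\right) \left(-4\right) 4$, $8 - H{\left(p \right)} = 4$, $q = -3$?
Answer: $\frac{631350}{113} \approx 5587.2$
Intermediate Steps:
$H{\left(p \right)} = 4$ ($H{\left(p \right)} = 8 - 4 = 4$)
$C = 48$ ($C = 12 \cdot 4 = 48$)
$E{\left(X,l \right)} = -6 + X$ ($E{\left(X,l \right)} = X - 6 = -6 + X$)
$F{\left(A \right)} = \left(4 + A\right) \left(48 + A\right)$ ($F{\left(A \right)} = \left(A + 4\right) \left(A + 48\right) = \left(4 + A\right) \left(48 + A\right)$)
$\left(\frac{E{\left(-12,-7 \right)}}{-113} + 124\right) F{\left(-3 \right)} = \left(\frac{-6 - 12}{-113} + 124\right) \left(192 + \left(-3\right)^{2} + 52 \left(-3\right)\right) = \left(\left(-18\right) \left(- \frac{1}{113}\right) + 124\right) \left(192 + 9 - 156\right) = \left(\frac{18}{113} + 124\right) 45 = \frac{14030}{113} \cdot 45 = \frac{631350}{113}$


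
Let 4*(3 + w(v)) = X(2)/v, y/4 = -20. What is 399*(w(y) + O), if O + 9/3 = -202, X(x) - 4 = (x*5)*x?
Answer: -3320877/40 ≈ -83022.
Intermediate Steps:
y = -80 (y = 4*(-20) = -80)
X(x) = 4 + 5*x**2 (X(x) = 4 + (x*5)*x = 4 + (5*x)*x = 4 + 5*x**2)
O = -205 (O = -3 - 202 = -205)
w(v) = -3 + 6/v (w(v) = -3 + ((4 + 5*2**2)/v)/4 = -3 + ((4 + 5*4)/v)/4 = -3 + ((4 + 20)/v)/4 = -3 + (24/v)/4 = -3 + 6/v)
399*(w(y) + O) = 399*((-3 + 6/(-80)) - 205) = 399*((-3 + 6*(-1/80)) - 205) = 399*((-3 - 3/40) - 205) = 399*(-123/40 - 205) = 399*(-8323/40) = -3320877/40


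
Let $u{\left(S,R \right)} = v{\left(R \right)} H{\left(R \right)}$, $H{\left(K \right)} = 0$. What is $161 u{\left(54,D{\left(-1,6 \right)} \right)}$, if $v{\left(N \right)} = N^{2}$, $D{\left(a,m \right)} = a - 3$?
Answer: $0$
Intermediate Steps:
$D{\left(a,m \right)} = -3 + a$
$u{\left(S,R \right)} = 0$ ($u{\left(S,R \right)} = R^{2} \cdot 0 = 0$)
$161 u{\left(54,D{\left(-1,6 \right)} \right)} = 161 \cdot 0 = 0$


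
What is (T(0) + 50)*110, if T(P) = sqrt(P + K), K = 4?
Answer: 5720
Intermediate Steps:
T(P) = sqrt(4 + P) (T(P) = sqrt(P + 4) = sqrt(4 + P))
(T(0) + 50)*110 = (sqrt(4 + 0) + 50)*110 = (sqrt(4) + 50)*110 = (2 + 50)*110 = 52*110 = 5720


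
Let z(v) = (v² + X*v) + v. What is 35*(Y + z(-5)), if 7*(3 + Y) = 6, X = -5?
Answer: 1500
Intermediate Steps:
z(v) = v² - 4*v (z(v) = (v² - 5*v) + v = v² - 4*v)
Y = -15/7 (Y = -3 + (⅐)*6 = -3 + 6/7 = -15/7 ≈ -2.1429)
35*(Y + z(-5)) = 35*(-15/7 - 5*(-4 - 5)) = 35*(-15/7 - 5*(-9)) = 35*(-15/7 + 45) = 35*(300/7) = 1500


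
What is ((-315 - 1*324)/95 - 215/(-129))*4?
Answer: -5768/285 ≈ -20.239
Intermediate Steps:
((-315 - 1*324)/95 - 215/(-129))*4 = ((-315 - 324)*(1/95) - 215*(-1/129))*4 = (-639*1/95 + 5/3)*4 = (-639/95 + 5/3)*4 = -1442/285*4 = -5768/285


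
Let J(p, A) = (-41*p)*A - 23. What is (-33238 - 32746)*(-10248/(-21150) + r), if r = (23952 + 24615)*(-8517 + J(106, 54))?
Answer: 2747549116724048128/3525 ≈ 7.7945e+14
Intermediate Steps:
J(p, A) = -23 - 41*A*p (J(p, A) = -41*A*p - 23 = -23 - 41*A*p)
r = -11812660008 (r = (23952 + 24615)*(-8517 + (-23 - 41*54*106)) = 48567*(-8517 + (-23 - 234684)) = 48567*(-8517 - 234707) = 48567*(-243224) = -11812660008)
(-33238 - 32746)*(-10248/(-21150) + r) = (-33238 - 32746)*(-10248/(-21150) - 11812660008) = -65984*(-10248*(-1/21150) - 11812660008) = -65984*(1708/3525 - 11812660008) = -65984*(-41639626526492/3525) = 2747549116724048128/3525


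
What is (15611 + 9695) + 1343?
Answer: 26649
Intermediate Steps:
(15611 + 9695) + 1343 = 25306 + 1343 = 26649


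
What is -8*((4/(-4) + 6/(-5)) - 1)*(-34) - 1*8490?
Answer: -46802/5 ≈ -9360.4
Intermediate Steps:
-8*((4/(-4) + 6/(-5)) - 1)*(-34) - 1*8490 = -8*((4*(-¼) + 6*(-⅕)) - 1)*(-34) - 8490 = -8*((-1 - 6/5) - 1)*(-34) - 8490 = -8*(-11/5 - 1)*(-34) - 8490 = -8*(-16/5)*(-34) - 8490 = (128/5)*(-34) - 8490 = -4352/5 - 8490 = -46802/5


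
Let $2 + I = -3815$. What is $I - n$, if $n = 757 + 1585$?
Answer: $-6159$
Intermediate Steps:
$I = -3817$ ($I = -2 - 3815 = -3817$)
$n = 2342$
$I - n = -3817 - 2342 = -6159$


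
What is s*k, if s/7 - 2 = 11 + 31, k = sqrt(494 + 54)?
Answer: 616*sqrt(137) ≈ 7210.1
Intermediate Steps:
k = 2*sqrt(137) (k = sqrt(548) = 2*sqrt(137) ≈ 23.409)
s = 308 (s = 14 + 7*(11 + 31) = 14 + 7*42 = 14 + 294 = 308)
s*k = 308*(2*sqrt(137)) = 616*sqrt(137)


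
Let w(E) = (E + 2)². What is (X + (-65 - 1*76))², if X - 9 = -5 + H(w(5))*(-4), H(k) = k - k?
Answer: 18769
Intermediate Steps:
w(E) = (2 + E)²
H(k) = 0
X = 4 (X = 9 + (-5 + 0*(-4)) = 9 + (-5 + 0) = 9 - 5 = 4)
(X + (-65 - 1*76))² = (4 + (-65 - 1*76))² = (4 + (-65 - 76))² = (4 - 141)² = (-137)² = 18769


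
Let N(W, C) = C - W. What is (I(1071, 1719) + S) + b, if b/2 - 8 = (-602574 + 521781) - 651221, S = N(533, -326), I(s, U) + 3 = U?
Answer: -1463155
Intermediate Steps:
I(s, U) = -3 + U
S = -859 (S = -326 - 1*533 = -326 - 533 = -859)
b = -1464012 (b = 16 + 2*((-602574 + 521781) - 651221) = 16 + 2*(-80793 - 651221) = 16 + 2*(-732014) = 16 - 1464028 = -1464012)
(I(1071, 1719) + S) + b = ((-3 + 1719) - 859) - 1464012 = (1716 - 859) - 1464012 = 857 - 1464012 = -1463155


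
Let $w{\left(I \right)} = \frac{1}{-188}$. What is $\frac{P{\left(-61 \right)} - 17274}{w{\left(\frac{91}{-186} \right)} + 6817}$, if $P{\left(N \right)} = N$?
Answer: $- \frac{651796}{256319} \approx -2.5429$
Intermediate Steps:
$w{\left(I \right)} = - \frac{1}{188}$
$\frac{P{\left(-61 \right)} - 17274}{w{\left(\frac{91}{-186} \right)} + 6817} = \frac{-61 - 17274}{- \frac{1}{188} + 6817} = - \frac{17335}{\frac{1281595}{188}} = \left(-17335\right) \frac{188}{1281595} = - \frac{651796}{256319}$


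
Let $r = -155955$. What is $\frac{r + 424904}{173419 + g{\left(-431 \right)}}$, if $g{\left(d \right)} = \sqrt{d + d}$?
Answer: $\frac{46640866631}{30074150423} - \frac{268949 i \sqrt{862}}{30074150423} \approx 1.5509 - 0.00026256 i$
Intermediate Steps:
$g{\left(d \right)} = \sqrt{2} \sqrt{d}$ ($g{\left(d \right)} = \sqrt{2 d} = \sqrt{2} \sqrt{d}$)
$\frac{r + 424904}{173419 + g{\left(-431 \right)}} = \frac{-155955 + 424904}{173419 + \sqrt{2} \sqrt{-431}} = \frac{268949}{173419 + \sqrt{2} i \sqrt{431}} = \frac{268949}{173419 + i \sqrt{862}}$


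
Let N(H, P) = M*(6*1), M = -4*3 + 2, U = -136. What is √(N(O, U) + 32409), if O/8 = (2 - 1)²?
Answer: √32349 ≈ 179.86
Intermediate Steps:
M = -10 (M = -12 + 2 = -10)
O = 8 (O = 8*(2 - 1)² = 8*1² = 8*1 = 8)
N(H, P) = -60
√(N(O, U) + 32409) = √(-60 + 32409) = √32349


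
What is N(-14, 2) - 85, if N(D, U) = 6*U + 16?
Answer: -57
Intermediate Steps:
N(D, U) = 16 + 6*U
N(-14, 2) - 85 = (16 + 6*2) - 85 = (16 + 12) - 85 = 28 - 85 = -57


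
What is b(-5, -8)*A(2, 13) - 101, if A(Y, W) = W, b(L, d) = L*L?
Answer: 224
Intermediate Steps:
b(L, d) = L²
b(-5, -8)*A(2, 13) - 101 = (-5)²*13 - 101 = 25*13 - 101 = 325 - 101 = 224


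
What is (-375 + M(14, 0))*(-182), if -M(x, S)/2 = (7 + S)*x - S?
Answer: 103922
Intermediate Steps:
M(x, S) = 2*S - 2*x*(7 + S) (M(x, S) = -2*((7 + S)*x - S) = -2*(x*(7 + S) - S) = -2*(-S + x*(7 + S)) = 2*S - 2*x*(7 + S))
(-375 + M(14, 0))*(-182) = (-375 + (-14*14 + 2*0 - 2*0*14))*(-182) = (-375 + (-196 + 0 + 0))*(-182) = (-375 - 196)*(-182) = -571*(-182) = 103922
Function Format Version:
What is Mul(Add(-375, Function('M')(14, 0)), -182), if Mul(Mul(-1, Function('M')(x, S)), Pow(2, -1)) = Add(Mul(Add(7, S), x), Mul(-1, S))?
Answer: 103922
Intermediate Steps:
Function('M')(x, S) = Add(Mul(2, S), Mul(-2, x, Add(7, S))) (Function('M')(x, S) = Mul(-2, Add(Mul(Add(7, S), x), Mul(-1, S))) = Mul(-2, Add(Mul(x, Add(7, S)), Mul(-1, S))) = Mul(-2, Add(Mul(-1, S), Mul(x, Add(7, S)))) = Add(Mul(2, S), Mul(-2, x, Add(7, S))))
Mul(Add(-375, Function('M')(14, 0)), -182) = Mul(Add(-375, Add(Mul(-14, 14), Mul(2, 0), Mul(-2, 0, 14))), -182) = Mul(Add(-375, Add(-196, 0, 0)), -182) = Mul(Add(-375, -196), -182) = Mul(-571, -182) = 103922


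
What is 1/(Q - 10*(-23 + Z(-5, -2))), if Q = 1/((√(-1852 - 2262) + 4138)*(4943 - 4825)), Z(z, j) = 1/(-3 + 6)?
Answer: 486496242298236/110272482583699529 + 11682*I*√34/110272482583699529 ≈ 0.0044118 + 6.1772e-13*I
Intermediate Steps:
Z(z, j) = ⅓ (Z(z, j) = 1/3 = ⅓)
Q = 1/(488284 + 1298*I*√34) (Q = 1/((√(-4114) + 4138)*118) = 1/((11*I*√34 + 4138)*118) = 1/((4138 + 11*I*√34)*118) = 1/(488284 + 1298*I*√34) ≈ 2.0475e-6 - 3.174e-8*I)
1/(Q - 10*(-23 + Z(-5, -2))) = 1/((2069/1010502322 - 11*I*√34/2021004644) - 10*(-23 + ⅓)) = 1/((2069/1010502322 - 11*I*√34/2021004644) - 10*(-68/3)) = 1/((2069/1010502322 - 11*I*√34/2021004644) + 680/3) = 1/(687141585167/3031506966 - 11*I*√34/2021004644)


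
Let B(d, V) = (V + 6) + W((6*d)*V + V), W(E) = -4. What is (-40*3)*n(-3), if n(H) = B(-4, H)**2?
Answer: -120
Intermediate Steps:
B(d, V) = 2 + V (B(d, V) = (V + 6) - 4 = (6 + V) - 4 = 2 + V)
n(H) = (2 + H)**2
(-40*3)*n(-3) = (-40*3)*(2 - 3)**2 = -120*(-1)**2 = -120*1 = -120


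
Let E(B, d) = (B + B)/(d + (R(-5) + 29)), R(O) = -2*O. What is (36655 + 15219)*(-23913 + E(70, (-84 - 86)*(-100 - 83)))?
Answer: -38639173540978/31149 ≈ -1.2405e+9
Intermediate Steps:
E(B, d) = 2*B/(39 + d) (E(B, d) = (B + B)/(d + (-2*(-5) + 29)) = (2*B)/(d + (10 + 29)) = (2*B)/(d + 39) = (2*B)/(39 + d) = 2*B/(39 + d))
(36655 + 15219)*(-23913 + E(70, (-84 - 86)*(-100 - 83))) = (36655 + 15219)*(-23913 + 2*70/(39 + (-84 - 86)*(-100 - 83))) = 51874*(-23913 + 2*70/(39 - 170*(-183))) = 51874*(-23913 + 2*70/(39 + 31110)) = 51874*(-23913 + 2*70/31149) = 51874*(-23913 + 2*70*(1/31149)) = 51874*(-23913 + 140/31149) = 51874*(-744865897/31149) = -38639173540978/31149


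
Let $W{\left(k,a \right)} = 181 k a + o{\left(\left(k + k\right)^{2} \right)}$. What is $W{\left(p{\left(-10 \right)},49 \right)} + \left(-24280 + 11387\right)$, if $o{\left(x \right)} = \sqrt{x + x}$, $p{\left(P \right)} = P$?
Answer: $-101583 + 20 \sqrt{2} \approx -1.0155 \cdot 10^{5}$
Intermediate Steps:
$o{\left(x \right)} = \sqrt{2} \sqrt{x}$ ($o{\left(x \right)} = \sqrt{2 x} = \sqrt{2} \sqrt{x}$)
$W{\left(k,a \right)} = 2 \sqrt{2} \sqrt{k^{2}} + 181 a k$ ($W{\left(k,a \right)} = 181 k a + \sqrt{2} \sqrt{\left(k + k\right)^{2}} = 181 a k + \sqrt{2} \sqrt{\left(2 k\right)^{2}} = 181 a k + \sqrt{2} \sqrt{4 k^{2}} = 181 a k + \sqrt{2} \cdot 2 \sqrt{k^{2}} = 181 a k + 2 \sqrt{2} \sqrt{k^{2}} = 2 \sqrt{2} \sqrt{k^{2}} + 181 a k$)
$W{\left(p{\left(-10 \right)},49 \right)} + \left(-24280 + 11387\right) = \left(2 \sqrt{2} \sqrt{\left(-10\right)^{2}} + 181 \cdot 49 \left(-10\right)\right) + \left(-24280 + 11387\right) = \left(2 \sqrt{2} \sqrt{100} - 88690\right) - 12893 = \left(2 \sqrt{2} \cdot 10 - 88690\right) - 12893 = \left(20 \sqrt{2} - 88690\right) - 12893 = \left(-88690 + 20 \sqrt{2}\right) - 12893 = -101583 + 20 \sqrt{2}$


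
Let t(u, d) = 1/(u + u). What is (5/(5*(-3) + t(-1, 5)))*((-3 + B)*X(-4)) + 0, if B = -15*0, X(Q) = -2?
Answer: -60/31 ≈ -1.9355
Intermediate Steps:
t(u, d) = 1/(2*u)
B = 0 (B = -5*0 = 0)
(5/(5*(-3) + t(-1, 5)))*((-3 + B)*X(-4)) + 0 = (5/(5*(-3) + (½)/(-1)))*((-3 + 0)*(-2)) + 0 = (5/(-15 + (½)*(-1)))*(-3*(-2)) + 0 = (5/(-15 - ½))*6 + 0 = (5/(-31/2))*6 + 0 = (5*(-2/31))*6 + 0 = -10/31*6 + 0 = -60/31 + 0 = -60/31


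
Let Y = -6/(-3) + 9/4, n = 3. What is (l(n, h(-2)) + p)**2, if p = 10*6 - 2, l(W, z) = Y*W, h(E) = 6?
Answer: 80089/16 ≈ 5005.6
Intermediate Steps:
Y = 17/4 (Y = -6*(-1/3) + 9*(1/4) = 2 + 9/4 = 17/4 ≈ 4.2500)
l(W, z) = 17*W/4
p = 58 (p = 60 - 2 = 58)
(l(n, h(-2)) + p)**2 = ((17/4)*3 + 58)**2 = (51/4 + 58)**2 = (283/4)**2 = 80089/16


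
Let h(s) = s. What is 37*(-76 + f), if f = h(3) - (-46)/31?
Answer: -82029/31 ≈ -2646.1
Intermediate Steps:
f = 139/31 (f = 3 - (-46)/31 = 3 - 1*(-46/31) = 3 + 46/31 = 139/31 ≈ 4.4839)
37*(-76 + f) = 37*(-76 + 139/31) = 37*(-2217/31) = -82029/31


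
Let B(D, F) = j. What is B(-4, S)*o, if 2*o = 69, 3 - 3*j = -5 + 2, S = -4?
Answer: 69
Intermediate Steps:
j = 2 (j = 1 - (-5 + 2)/3 = 1 - ⅓*(-3) = 1 + 1 = 2)
B(D, F) = 2
o = 69/2 (o = (½)*69 = 69/2 ≈ 34.500)
B(-4, S)*o = 2*(69/2) = 69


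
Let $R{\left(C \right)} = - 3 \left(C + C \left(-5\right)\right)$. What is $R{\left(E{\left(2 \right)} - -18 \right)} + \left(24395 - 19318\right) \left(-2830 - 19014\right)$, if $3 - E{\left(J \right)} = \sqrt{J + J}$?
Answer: $-110901760$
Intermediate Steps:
$E{\left(J \right)} = 3 - \sqrt{2} \sqrt{J}$ ($E{\left(J \right)} = 3 - \sqrt{J + J} = 3 - \sqrt{2 J} = 3 - \sqrt{2} \sqrt{J}$)
$R{\left(C \right)} = 12 C$ ($R{\left(C \right)} = - 3 \left(C - 5 C\right) = - 3 \left(- 4 C\right) = 12 C$)
$R{\left(E{\left(2 \right)} - -18 \right)} + \left(24395 - 19318\right) \left(-2830 - 19014\right) = 12 \left(\left(3 - \sqrt{2} \sqrt{2}\right) - -18\right) + \left(24395 - 19318\right) \left(-2830 - 19014\right) = 12 \left(\left(3 - 2\right) + 18\right) + 5077 \left(-21844\right) = 12 \left(1 + 18\right) - 110901988 = 12 \cdot 19 - 110901988 = 228 - 110901988 = -110901760$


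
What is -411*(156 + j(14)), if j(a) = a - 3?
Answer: -68637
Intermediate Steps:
j(a) = -3 + a
-411*(156 + j(14)) = -411*(156 + (-3 + 14)) = -411*(156 + 11) = -411*167 = -68637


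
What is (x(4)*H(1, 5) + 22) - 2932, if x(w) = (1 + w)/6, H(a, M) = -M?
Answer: -17485/6 ≈ -2914.2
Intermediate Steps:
x(w) = ⅙ + w/6 (x(w) = (1 + w)*(⅙) = ⅙ + w/6)
(x(4)*H(1, 5) + 22) - 2932 = ((⅙ + (⅙)*4)*(-1*5) + 22) - 2932 = ((⅙ + ⅔)*(-5) + 22) - 2932 = ((⅚)*(-5) + 22) - 2932 = (-25/6 + 22) - 2932 = 107/6 - 2932 = -17485/6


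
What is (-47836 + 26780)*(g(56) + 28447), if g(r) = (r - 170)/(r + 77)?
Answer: -598961984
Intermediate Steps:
g(r) = (-170 + r)/(77 + r)
(-47836 + 26780)*(g(56) + 28447) = (-47836 + 26780)*((-170 + 56)/(77 + 56) + 28447) = -21056*(-114/133 + 28447) = -21056*((1/133)*(-114) + 28447) = -21056*(-6/7 + 28447) = -21056*199123/7 = -598961984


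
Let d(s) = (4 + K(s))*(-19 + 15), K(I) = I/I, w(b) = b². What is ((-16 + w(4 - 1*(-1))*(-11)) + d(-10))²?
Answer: 96721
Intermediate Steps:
K(I) = 1
d(s) = -20 (d(s) = (4 + 1)*(-19 + 15) = 5*(-4) = -20)
((-16 + w(4 - 1*(-1))*(-11)) + d(-10))² = ((-16 + (4 - 1*(-1))²*(-11)) - 20)² = ((-16 + (4 + 1)²*(-11)) - 20)² = ((-16 + 5²*(-11)) - 20)² = ((-16 + 25*(-11)) - 20)² = ((-16 - 275) - 20)² = (-291 - 20)² = (-311)² = 96721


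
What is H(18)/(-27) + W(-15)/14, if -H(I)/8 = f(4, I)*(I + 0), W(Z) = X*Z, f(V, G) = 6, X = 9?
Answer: 313/14 ≈ 22.357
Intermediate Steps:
W(Z) = 9*Z
H(I) = -48*I (H(I) = -48*(I + 0) = -48*I)
H(18)/(-27) + W(-15)/14 = -48*18/(-27) + (9*(-15))/14 = -864*(-1/27) - 135*1/14 = 32 - 135/14 = 313/14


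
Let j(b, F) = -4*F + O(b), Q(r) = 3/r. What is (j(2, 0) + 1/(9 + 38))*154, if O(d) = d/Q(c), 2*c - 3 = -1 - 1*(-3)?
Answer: 36652/141 ≈ 259.94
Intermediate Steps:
c = 5/2 (c = 3/2 + (-1 - 1*(-3))/2 = 3/2 + (-1 + 3)/2 = 3/2 + (1/2)*2 = 3/2 + 1 = 5/2 ≈ 2.5000)
O(d) = 5*d/6 (O(d) = d/((3/(5/2))) = d/((3*(2/5))) = d/(6/5) = d*(5/6) = 5*d/6)
j(b, F) = -4*F + 5*b/6
(j(2, 0) + 1/(9 + 38))*154 = ((-4*0 + (5/6)*2) + 1/(9 + 38))*154 = ((0 + 5/3) + 1/47)*154 = (5/3 + 1/47)*154 = (238/141)*154 = 36652/141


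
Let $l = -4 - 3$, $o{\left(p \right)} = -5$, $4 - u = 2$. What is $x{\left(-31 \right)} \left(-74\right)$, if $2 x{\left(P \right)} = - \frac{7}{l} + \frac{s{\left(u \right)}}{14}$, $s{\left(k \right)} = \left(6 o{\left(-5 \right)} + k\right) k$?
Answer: $111$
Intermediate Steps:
$u = 2$ ($u = 4 - 2 = 2$)
$s{\left(k \right)} = k \left(-30 + k\right)$ ($s{\left(k \right)} = \left(6 \left(-5\right) + k\right) k = \left(-30 + k\right) k = k \left(-30 + k\right)$)
$l = -7$ ($l = -4 - 3 = -7$)
$x{\left(P \right)} = - \frac{3}{2}$ ($x{\left(P \right)} = \frac{- \frac{7}{-7} + \frac{2 \left(-30 + 2\right)}{14}}{2} = \frac{\left(-7\right) \left(- \frac{1}{7}\right) + 2 \left(-28\right) \frac{1}{14}}{2} = \frac{1 - 4}{2} = \frac{1}{2} \left(-3\right) = - \frac{3}{2}$)
$x{\left(-31 \right)} \left(-74\right) = \left(- \frac{3}{2}\right) \left(-74\right) = 111$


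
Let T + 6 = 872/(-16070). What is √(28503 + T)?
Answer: √1839797725565/8035 ≈ 168.81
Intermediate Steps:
T = -48646/8035 (T = -6 + 872/(-16070) = -6 + 872*(-1/16070) = -6 - 436/8035 = -48646/8035 ≈ -6.0543)
√(28503 + T) = √(28503 - 48646/8035) = √(228972959/8035) = √1839797725565/8035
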